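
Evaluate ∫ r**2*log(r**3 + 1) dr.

r**3*log(r**3 + 1)/3 - r**3/3 + log(r**3 + 1)/3 + C

Let u = r**3 + 1, so du = (3*r**2) dr.
The integral becomes (1/3)·∫ log(u) du; integrate by parts with u′=log(u), dv′=du.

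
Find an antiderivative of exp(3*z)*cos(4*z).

Let I denote the integral. Integrate by parts with u = cos(4*z), dv = exp(3*z) dz, so v = exp(3*z)/3: I = exp(3*z)*cos(4*z)/3 + (4/3)·∫ exp(3*z)*sin(4*z) dz.
Apply parts again with u = sin(4*z), dv = exp(3*z) dz: ∫ exp(3*z)*sin(4*z) dz = exp(3*z)*sin(4*z)/3 − (4/3)·I. Substituting back brings back I: I = 4*exp(3*z)*sin(4*z)/9 + exp(3*z)*cos(4*z)/3 − (16/9)·I.
Solving for I: (1 + 16/9)·I equals the remaining terms, so I = (9/25)·(4*exp(3*z)*sin(4*z)/9 + exp(3*z)*cos(4*z)/3).

4*exp(3*z)*sin(4*z)/25 + 3*exp(3*z)*cos(4*z)/25 + C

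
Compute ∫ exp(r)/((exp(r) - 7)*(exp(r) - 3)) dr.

log(exp(r) - 7)/4 - log(exp(r) - 3)/4 + C

Let u = e^r, du = e^r dr.
The integral becomes ∫ du/((u-3)(u-7)); decompose into partial fractions.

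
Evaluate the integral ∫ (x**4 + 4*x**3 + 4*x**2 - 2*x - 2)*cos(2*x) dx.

Use integration by parts with u = x**4 + 4*x**3 + 4*x**2 - 2*x - 2, dv = cos(2*x) dx, so v = sin(2*x)/2.
Apply parts 4 times (tabular method): alternate signs, differentiate u down to 0, integrate dv up.

x**4*sin(2*x)/2 + 2*x**3*sin(2*x) + x**3*cos(2*x) + x**2*sin(2*x)/2 + 3*x**2*cos(2*x) - 4*x*sin(2*x) + x*cos(2*x)/2 - 5*sin(2*x)/4 - 2*cos(2*x) + C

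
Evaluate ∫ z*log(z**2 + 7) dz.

Let u = z**2 + 7, so du = (2*z) dz.
The integral becomes (1/2)·∫ log(u) du; integrate by parts with u′=log(u), dv′=du.

z**2*log(z**2 + 7)/2 - z**2/2 + 7*log(z**2 + 7)/2 + C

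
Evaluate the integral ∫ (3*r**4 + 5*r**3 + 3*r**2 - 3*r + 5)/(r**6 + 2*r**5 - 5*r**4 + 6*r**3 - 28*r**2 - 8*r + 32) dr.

Factor the denominator: (r - 2)*(r - 1)*(r + 1)*(r + 4)*(r**2 + 4).
Partial-fraction decomposition: -(97*r - 338)/(400*(r**2 + 4)) - 57/(200*(r + 4)) + 1/(10*(r + 1)) - 13/(50*(r - 1)) + 11/(16*(r - 2)).
Integrate each term; A/(r−a) gives A·log|r−a|; the (Br+D)/(r²+p²) term gives a log and an atan.

11*log(r - 2)/16 - 13*log(r - 1)/50 + log(r + 1)/10 - 57*log(r + 4)/200 - 97*log(r**2 + 4)/800 + 169*atan(r/2)/400 + C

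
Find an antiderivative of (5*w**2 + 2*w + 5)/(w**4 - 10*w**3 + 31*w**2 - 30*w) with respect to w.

Factor the denominator: w*(w - 5)*(w - 3)*(w - 2).
Partial-fraction decomposition: 29/(6*(w - 2)) - 28/(3*(w - 3)) + 14/(3*(w - 5)) - 1/(6*w).
Integrate each term: A/(w−a) contributes A·log|w−a|.

-log(w)/6 + 14*log(w - 5)/3 - 28*log(w - 3)/3 + 29*log(w - 2)/6 + C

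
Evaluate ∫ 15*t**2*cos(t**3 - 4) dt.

Let u = t**3 - 4, so du = (3*t**2) dt.
Rewriting, the integral becomes 5·∫ cos(u) du = 5·sin(u).
Substituting back, u = t**3 - 4.

5*sin(t**3 - 4) + C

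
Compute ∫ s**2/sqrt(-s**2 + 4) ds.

-s*sqrt(-s**2 + 4)/2 + 2*asin(s/2) + C

Substitute s = 2·sin(θ), so ds = 2·cos(θ) dθ and the radical becomes sqrt(-s**2 + 4) = 2·cos(θ) by the Pythagorean identity.
Integrate the resulting trig expression in θ, then back-substitute θ = asin(s/2), sin(θ) = s/2, cos(θ) = sqrt(-s**2 + 4)/2 (absorbing any constant into C).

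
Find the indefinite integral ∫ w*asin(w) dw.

w**2*asin(w)/2 + w*sqrt(-w**2 + 1)/4 - asin(w)/4 + C

Use integration by parts with u = arcsin(w), dv = w dw.
Then du = 1/sqrt(-w**2 + 1) dw.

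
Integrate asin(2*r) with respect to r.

r*asin(2*r) + sqrt(-4*r**2 + 1)/2 + C

Use integration by parts with u = arcsin(2*r), dv = dr.
Then du = 2/sqrt(-4*r**2 + 1) dr.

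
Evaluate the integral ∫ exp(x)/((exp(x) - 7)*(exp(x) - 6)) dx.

Let u = e^x, du = e^x dx.
The integral becomes ∫ du/((u-6)(u-7)); decompose into partial fractions.

log(exp(x) - 7) - log(exp(x) - 6) + C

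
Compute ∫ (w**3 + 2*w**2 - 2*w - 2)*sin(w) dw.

-w**3*cos(w) + 3*w**2*sin(w) - 2*w**2*cos(w) + 4*w*sin(w) + 8*w*cos(w) - 8*sin(w) + 6*cos(w) + C

Use integration by parts with u = w**3 + 2*w**2 - 2*w - 2, dv = sin(w) dw, so v = -cos(w).
Apply parts 3 times (tabular method): alternate signs, differentiate u down to 0, integrate dv up.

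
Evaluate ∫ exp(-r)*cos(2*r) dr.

2*exp(-r)*sin(2*r)/5 - exp(-r)*cos(2*r)/5 + C

Let I denote the integral. Integrate by parts with u = cos(2*r), dv = exp(-r) dr, so v = -exp(-r): I = -exp(-r)*cos(2*r) − 2·∫ exp(-r)*sin(2*r) dr.
Apply parts again with u = sin(2*r), dv = exp(-r) dr: ∫ exp(-r)*sin(2*r) dr = -exp(-r)*sin(2*r) + 2·I. Substituting back brings back I: I = 2*exp(-r)*sin(2*r) - exp(-r)*cos(2*r) − 4·I.
Solving for I: (1 + 4)·I equals the remaining terms, so I = (1/5)·(2*exp(-r)*sin(2*r) - exp(-r)*cos(2*r)).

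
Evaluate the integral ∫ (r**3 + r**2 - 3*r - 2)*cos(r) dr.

r**3*sin(r) + r**2*sin(r) + 3*r**2*cos(r) - 9*r*sin(r) + 2*r*cos(r) - 4*sin(r) - 9*cos(r) + C

Use integration by parts with u = r**3 + r**2 - 3*r - 2, dv = cos(r) dr, so v = sin(r).
Apply parts 3 times (tabular method): alternate signs, differentiate u down to 0, integrate dv up.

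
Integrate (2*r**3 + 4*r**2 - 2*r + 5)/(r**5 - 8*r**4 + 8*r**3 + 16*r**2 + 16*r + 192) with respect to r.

569*log(r - 6)/640 - 63*log(r - 4)/80 + 3*log(r + 2)/128 - log(r**2 + 4)/16 - 11*atan(r/2)/160 + C

Factor the denominator: (r - 6)*(r - 4)*(r + 2)*(r**2 + 4).
Partial-fraction decomposition: -(10*r + 11)/(80*(r**2 + 4)) + 3/(128*(r + 2)) - 63/(80*(r - 4)) + 569/(640*(r - 6)).
Integrate each term; A/(r−a) gives A·log|r−a|; the (Br+D)/(r²+p²) term gives a log and an atan.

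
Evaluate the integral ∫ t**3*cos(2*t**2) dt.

t**2*sin(2*t**2)/4 + cos(2*t**2)/8 + C

Let u = t², du = 2t dt; rewrite as (1/2)∫ u^1·cos(2u) du.
Now integrate by parts 1 time.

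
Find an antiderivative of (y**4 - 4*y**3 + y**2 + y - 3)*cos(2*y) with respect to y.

Use integration by parts with u = y**4 - 4*y**3 + y**2 + y - 3, dv = cos(2*y) dy, so v = sin(2*y)/2.
Apply parts 4 times (tabular method): alternate signs, differentiate u down to 0, integrate dv up.

y**4*sin(2*y)/2 - 2*y**3*sin(2*y) + y**3*cos(2*y) - y**2*sin(2*y) - 3*y**2*cos(2*y) + 7*y*sin(2*y)/2 - y*cos(2*y) - sin(2*y) + 7*cos(2*y)/4 + C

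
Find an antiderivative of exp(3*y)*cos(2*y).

2*exp(3*y)*sin(2*y)/13 + 3*exp(3*y)*cos(2*y)/13 + C

Let I denote the integral. Integrate by parts with u = cos(2*y), dv = exp(3*y) dy, so v = exp(3*y)/3: I = exp(3*y)*cos(2*y)/3 + (2/3)·∫ exp(3*y)*sin(2*y) dy.
Apply parts again with u = sin(2*y), dv = exp(3*y) dy: ∫ exp(3*y)*sin(2*y) dy = exp(3*y)*sin(2*y)/3 − (2/3)·I. Substituting back brings back I: I = 2*exp(3*y)*sin(2*y)/9 + exp(3*y)*cos(2*y)/3 − (4/9)·I.
Solving for I: (1 + 4/9)·I equals the remaining terms, so I = (9/13)·(2*exp(3*y)*sin(2*y)/9 + exp(3*y)*cos(2*y)/3).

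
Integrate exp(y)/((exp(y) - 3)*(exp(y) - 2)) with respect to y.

log(exp(y) - 3) - log(exp(y) - 2) + C

Let u = e^y, du = e^y dy.
The integral becomes ∫ du/((u-2)(u-3)); decompose into partial fractions.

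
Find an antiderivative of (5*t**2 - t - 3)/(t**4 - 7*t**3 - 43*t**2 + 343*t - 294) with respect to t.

235*log(t - 7)/84 - 171*log(t - 6)/65 + log(t - 1)/240 - 249*log(t + 7)/1456 + C

Factor the denominator: (t - 7)*(t - 6)*(t - 1)*(t + 7).
Partial-fraction decomposition: -249/(1456*(t + 7)) + 1/(240*(t - 1)) - 171/(65*(t - 6)) + 235/(84*(t - 7)).
Integrate each term: A/(t−a) contributes A·log|t−a|.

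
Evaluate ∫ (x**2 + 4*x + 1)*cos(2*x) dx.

Use integration by parts with u = x**2 + 4*x + 1, dv = cos(2*x) dx, so v = sin(2*x)/2.
Apply parts 2 times (tabular method): alternate signs, differentiate u down to 0, integrate dv up.

x**2*sin(2*x)/2 + 2*x*sin(2*x) + x*cos(2*x)/2 + sin(2*x)/4 + cos(2*x) + C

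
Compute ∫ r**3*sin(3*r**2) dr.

Let u = r², du = 2r dr; rewrite as (1/2)∫ u^1·sin(3u) du.
Now integrate by parts 1 time.

-r**2*cos(3*r**2)/6 + sin(3*r**2)/18 + C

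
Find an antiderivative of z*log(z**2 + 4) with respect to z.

Let u = z**2 + 4, so du = (2*z) dz.
The integral becomes (1/2)·∫ log(u) du; integrate by parts with u′=log(u), dv′=du.

z**2*log(z**2 + 4)/2 - z**2/2 + 2*log(z**2 + 4) + C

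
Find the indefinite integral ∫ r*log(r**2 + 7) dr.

r**2*log(r**2 + 7)/2 - r**2/2 + 7*log(r**2 + 7)/2 + C

Let u = r**2 + 7, so du = (2*r) dr.
The integral becomes (1/2)·∫ log(u) du; integrate by parts with u′=log(u), dv′=du.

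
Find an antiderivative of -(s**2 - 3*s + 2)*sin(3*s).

s**2*cos(3*s)/3 - 2*s*sin(3*s)/9 - s*cos(3*s) + sin(3*s)/3 + 16*cos(3*s)/27 + C

Use integration by parts with u = s**2 - 3*s + 2, dv = -sin(3*s) ds, so v = cos(3*s)/3.
Apply parts 2 times (tabular method): alternate signs, differentiate u down to 0, integrate dv up.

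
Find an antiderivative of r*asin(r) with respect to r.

r**2*asin(r)/2 + r*sqrt(-r**2 + 1)/4 - asin(r)/4 + C

Use integration by parts with u = arcsin(r), dv = r dr.
Then du = 1/sqrt(-r**2 + 1) dr.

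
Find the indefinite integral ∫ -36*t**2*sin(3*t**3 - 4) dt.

Let u = 3*t**3 - 4, so du = (9*t**2) dt.
Rewriting, the integral becomes -4·∫ sin(u) du = -4·-cos(u).
Substituting back, u = 3*t**3 - 4.

4*cos(3*t**3 - 4) + C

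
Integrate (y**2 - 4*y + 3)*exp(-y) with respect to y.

Use integration by parts with u = y**2 - 4*y + 3, dv = exp(-y) dy, so v = -exp(-y).
Apply parts 2 times (tabular method): alternate signs, differentiate u down to 0, integrate dv up.

(-y**2 + 2*y - 1)*exp(-y) + C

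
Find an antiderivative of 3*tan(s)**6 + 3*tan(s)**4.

3*tan(s)**5/5 + C

Let u = tan(s), so du = (tan(s)**2 + 1) ds.
Rewriting, the integral becomes 3·∫ u^4 du = 3·u^5/5.
Substituting back, u = tan(s).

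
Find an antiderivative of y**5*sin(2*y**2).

Let u = y², du = 2y dy; rewrite as (1/2)∫ u^2·sin(2u) du.
Now integrate by parts 2 times.

-y**4*cos(2*y**2)/4 + y**2*sin(2*y**2)/4 + cos(2*y**2)/8 + C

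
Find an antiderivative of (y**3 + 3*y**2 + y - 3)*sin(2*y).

-y**3*cos(2*y)/2 + 3*y**2*sin(2*y)/4 - 3*y**2*cos(2*y)/2 + 3*y*sin(2*y)/2 + y*cos(2*y)/4 - sin(2*y)/8 + 9*cos(2*y)/4 + C

Use integration by parts with u = y**3 + 3*y**2 + y - 3, dv = sin(2*y) dy, so v = -cos(2*y)/2.
Apply parts 3 times (tabular method): alternate signs, differentiate u down to 0, integrate dv up.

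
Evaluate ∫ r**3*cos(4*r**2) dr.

Let u = r², du = 2r dr; rewrite as (1/2)∫ u^1·cos(4u) du.
Now integrate by parts 1 time.

r**2*sin(4*r**2)/8 + cos(4*r**2)/32 + C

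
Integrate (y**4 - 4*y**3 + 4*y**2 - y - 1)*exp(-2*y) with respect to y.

Use integration by parts with u = y**4 - 4*y**3 + 4*y**2 - y - 1, dv = exp(-2*y) dy, so v = -exp(-2*y)/2.
Apply parts 4 times (tabular method): alternate signs, differentiate u down to 0, integrate dv up.

(-y**4 + 2*y**3 - y**2 + 1)*exp(-2*y)/2 + C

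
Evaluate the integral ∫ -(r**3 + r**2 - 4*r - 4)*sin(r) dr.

r**3*cos(r) - 3*r**2*sin(r) + r**2*cos(r) - 2*r*sin(r) - 10*r*cos(r) + 10*sin(r) - 6*cos(r) + C

Use integration by parts with u = r**3 + r**2 - 4*r - 4, dv = -sin(r) dr, so v = cos(r).
Apply parts 3 times (tabular method): alternate signs, differentiate u down to 0, integrate dv up.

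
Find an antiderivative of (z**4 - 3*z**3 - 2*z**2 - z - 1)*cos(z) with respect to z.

Use integration by parts with u = z**4 - 3*z**3 - 2*z**2 - z - 1, dv = cos(z) dz, so v = sin(z).
Apply parts 4 times (tabular method): alternate signs, differentiate u down to 0, integrate dv up.

z**4*sin(z) - 3*z**3*sin(z) + 4*z**3*cos(z) - 14*z**2*sin(z) - 9*z**2*cos(z) + 17*z*sin(z) - 28*z*cos(z) + 27*sin(z) + 17*cos(z) + C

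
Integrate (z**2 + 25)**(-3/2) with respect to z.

Substitute z = 5·tan(θ), so dz = 5·sec(θ)^2 dθ and the radical becomes sqrt(z**2 + 25) = 5·sec(θ) by the Pythagorean identity.
Integrate the resulting trig expression in θ, then back-substitute tan(θ) = z/5, sec(θ) = sqrt(z**2 + 25)/5 (absorbing any constant into C).

z/(25*sqrt(z**2 + 25)) + C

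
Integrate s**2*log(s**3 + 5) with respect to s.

s**3*log(s**3 + 5)/3 - s**3/3 + 5*log(s**3 + 5)/3 + C

Let u = s**3 + 5, so du = (3*s**2) ds.
The integral becomes (1/3)·∫ log(u) du; integrate by parts with u′=log(u), dv′=du.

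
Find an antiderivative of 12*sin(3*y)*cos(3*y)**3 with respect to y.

-cos(3*y)**4 + C

Let u = cos(3*y), so du = (-3*sin(3*y)) dy.
Rewriting, the integral becomes -4·∫ u^3 du = -4·u^4/4.
Substituting back, u = cos(3*y).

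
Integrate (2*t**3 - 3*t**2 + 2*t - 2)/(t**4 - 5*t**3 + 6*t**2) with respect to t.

log(t)/18 + 31*log(t - 3)/9 - 3*log(t - 2)/2 + 1/(3*t) + C

Factor the denominator: t**2*(t - 3)*(t - 2).
Partial-fraction decomposition: -3/(2*(t - 2)) + 31/(9*(t - 3)) + 1/(18*t) - 1/(3*t**2).
Integrate each term; A/(t−a) gives A·log|t−a|; A/(t−a)² gives −A/(t−a).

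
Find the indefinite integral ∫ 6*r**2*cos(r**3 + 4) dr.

Let u = r**3 + 4, so du = (3*r**2) dr.
Rewriting, the integral becomes 2·∫ cos(u) du = 2·sin(u).
Substituting back, u = r**3 + 4.

2*sin(r**3 + 4) + C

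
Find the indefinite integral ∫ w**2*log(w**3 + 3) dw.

w**3*log(w**3 + 3)/3 - w**3/3 + log(w**3 + 3) + C

Let u = w**3 + 3, so du = (3*w**2) dw.
The integral becomes (1/3)·∫ log(u) du; integrate by parts with u′=log(u), dv′=du.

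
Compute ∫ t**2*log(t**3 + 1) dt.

t**3*log(t**3 + 1)/3 - t**3/3 + log(t**3 + 1)/3 + C

Let u = t**3 + 1, so du = (3*t**2) dt.
The integral becomes (1/3)·∫ log(u) du; integrate by parts with u′=log(u), dv′=du.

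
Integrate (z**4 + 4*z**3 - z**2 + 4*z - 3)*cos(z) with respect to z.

z**4*sin(z) + 4*z**3*sin(z) + 4*z**3*cos(z) - 13*z**2*sin(z) + 12*z**2*cos(z) - 20*z*sin(z) - 26*z*cos(z) + 23*sin(z) - 20*cos(z) + C

Use integration by parts with u = z**4 + 4*z**3 - z**2 + 4*z - 3, dv = cos(z) dz, so v = sin(z).
Apply parts 4 times (tabular method): alternate signs, differentiate u down to 0, integrate dv up.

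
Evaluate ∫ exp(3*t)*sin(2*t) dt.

3*exp(3*t)*sin(2*t)/13 - 2*exp(3*t)*cos(2*t)/13 + C

Let I denote the integral. Integrate by parts with u = sin(2*t), dv = exp(3*t) dt, so v = exp(3*t)/3: I = exp(3*t)*sin(2*t)/3 − (2/3)·∫ exp(3*t)*cos(2*t) dt.
Apply parts again with u = cos(2*t), dv = exp(3*t) dt: ∫ exp(3*t)*cos(2*t) dt = exp(3*t)*cos(2*t)/3 + (2/3)·I. Substituting back brings back I: I = exp(3*t)*sin(2*t)/3 - 2*exp(3*t)*cos(2*t)/9 − (4/9)·I.
Solving for I: (1 + 4/9)·I equals the remaining terms, so I = (9/13)·(exp(3*t)*sin(2*t)/3 - 2*exp(3*t)*cos(2*t)/9).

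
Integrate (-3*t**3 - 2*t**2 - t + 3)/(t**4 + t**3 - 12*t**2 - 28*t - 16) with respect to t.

-5*log(t - 4)/4 - log(t + 1) - 3*log(t + 2)/4 - 7/(2*t + 4) + C

Factor the denominator: (t - 4)*(t + 1)*(t + 2)**2.
Partial-fraction decomposition: -3/(4*(t + 2)) + 7/(2*(t + 2)**2) - 1/(t + 1) - 5/(4*(t - 4)).
Integrate each term; A/(t−a) gives A·log|t−a|; A/(t−a)² gives −A/(t−a).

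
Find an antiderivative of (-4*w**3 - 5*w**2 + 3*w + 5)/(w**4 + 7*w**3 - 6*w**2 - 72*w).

Factor the denominator: w*(w - 3)*(w + 4)*(w + 6).
Partial-fraction decomposition: -671/(108*(w + 6)) + 169/(56*(w + 4)) - 139/(189*(w - 3)) - 5/(72*w).
Integrate each term: A/(w−a) contributes A·log|w−a|.

-5*log(w)/72 - 139*log(w - 3)/189 + 169*log(w + 4)/56 - 671*log(w + 6)/108 + C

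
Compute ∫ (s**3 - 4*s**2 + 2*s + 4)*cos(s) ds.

Use integration by parts with u = s**3 - 4*s**2 + 2*s + 4, dv = cos(s) ds, so v = sin(s).
Apply parts 3 times (tabular method): alternate signs, differentiate u down to 0, integrate dv up.

s**3*sin(s) - 4*s**2*sin(s) + 3*s**2*cos(s) - 4*s*sin(s) - 8*s*cos(s) + 12*sin(s) - 4*cos(s) + C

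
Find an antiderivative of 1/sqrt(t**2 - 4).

Substitute t = 2·sec(θ), so dt = 2·sec(θ)*tan(θ) dθ and the radical becomes sqrt(t**2 - 4) = 2·tan(θ) by the Pythagorean identity.
Integrate the resulting trig expression in θ, then back-substitute sec(θ) = t/2, tan(θ) = sqrt(t**2 - 4)/2 (absorbing any constant into C).

log(t + sqrt(t**2 - 4)) + C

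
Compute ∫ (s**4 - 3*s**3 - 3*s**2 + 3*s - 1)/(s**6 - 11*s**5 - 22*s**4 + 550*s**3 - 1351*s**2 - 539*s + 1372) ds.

1397*log(s - 7)/112896 + log(s - 4)/55 + log(s - 1)/576 - log(s + 1)/1280 - 1087*log(s + 7)/34496 - 415/(672*s - 4704) + C

Factor the denominator: (s - 7)**2*(s - 4)*(s - 1)*(s + 1)*(s + 7).
Partial-fraction decomposition: -1087/(34496*(s + 7)) - 1/(1280*(s + 1)) + 1/(576*(s - 1)) + 1/(55*(s - 4)) + 1397/(112896*(s - 7)) + 415/(672*(s - 7)**2).
Integrate each term; A/(s−a) gives A·log|s−a|; A/(s−a)² gives −A/(s−a).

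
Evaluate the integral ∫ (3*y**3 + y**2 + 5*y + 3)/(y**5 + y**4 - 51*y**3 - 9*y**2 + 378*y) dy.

log(y)/126 + 239*log(y - 6)/702 - log(y - 3)/5 + 7*log(y + 3)/54 - 253*log(y + 7)/910 + C

Factor the denominator: y*(y - 6)*(y - 3)*(y + 3)*(y + 7).
Partial-fraction decomposition: -253/(910*(y + 7)) + 7/(54*(y + 3)) - 1/(5*(y - 3)) + 239/(702*(y - 6)) + 1/(126*y).
Integrate each term: A/(y−a) contributes A·log|y−a|.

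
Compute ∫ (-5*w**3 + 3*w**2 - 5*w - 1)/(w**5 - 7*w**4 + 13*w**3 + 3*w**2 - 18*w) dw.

Factor the denominator: w*(w - 3)**2*(w - 2)*(w + 1).
Partial-fraction decomposition: 1/(4*(w + 1)) - 13/(2*(w - 2)) + 223/(36*(w - 3)) - 31/(3*(w - 3)**2) + 1/(18*w).
Integrate each term; A/(w−a) gives A·log|w−a|; A/(w−a)² gives −A/(w−a).

log(w)/18 + 223*log(w - 3)/36 - 13*log(w - 2)/2 + log(w + 1)/4 + 31/(3*w - 9) + C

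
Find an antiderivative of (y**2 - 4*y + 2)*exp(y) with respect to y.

(y**2 - 6*y + 8)*exp(y) + C

Use integration by parts with u = y**2 - 4*y + 2, dv = exp(y) dy, so v = exp(y).
Apply parts 2 times (tabular method): alternate signs, differentiate u down to 0, integrate dv up.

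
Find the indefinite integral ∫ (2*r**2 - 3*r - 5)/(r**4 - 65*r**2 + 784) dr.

12*log(r - 7)/77 - 5*log(r - 4)/88 + 13*log(r + 4)/88 - 19*log(r + 7)/77 + C

Factor the denominator: (r - 7)*(r - 4)*(r + 4)*(r + 7).
Partial-fraction decomposition: -19/(77*(r + 7)) + 13/(88*(r + 4)) - 5/(88*(r - 4)) + 12/(77*(r - 7)).
Integrate each term: A/(r−a) contributes A·log|r−a|.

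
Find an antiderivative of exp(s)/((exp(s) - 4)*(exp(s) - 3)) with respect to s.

log(exp(s) - 4) - log(exp(s) - 3) + C

Let u = e^s, du = e^s ds.
The integral becomes ∫ du/((u-3)(u-4)); decompose into partial fractions.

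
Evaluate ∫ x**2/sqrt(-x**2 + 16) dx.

Substitute x = 4·sin(θ), so dx = 4·cos(θ) dθ and the radical becomes sqrt(-x**2 + 16) = 4·cos(θ) by the Pythagorean identity.
Integrate the resulting trig expression in θ, then back-substitute θ = asin(x/4), sin(θ) = x/4, cos(θ) = sqrt(-x**2 + 16)/4 (absorbing any constant into C).

-x*sqrt(-x**2 + 16)/2 + 8*asin(x/4) + C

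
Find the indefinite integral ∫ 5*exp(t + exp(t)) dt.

Let u = exp(t), so du = (exp(t)) dt.
Rewriting, the integral becomes 5·∫ e^u du = 5·e^u.
Substituting back, u = exp(t).

5*exp(exp(t)) + C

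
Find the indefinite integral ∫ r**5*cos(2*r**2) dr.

r**4*sin(2*r**2)/4 + r**2*cos(2*r**2)/4 - sin(2*r**2)/8 + C

Let u = r², du = 2r dr; rewrite as (1/2)∫ u^2·cos(2u) du.
Now integrate by parts 2 times.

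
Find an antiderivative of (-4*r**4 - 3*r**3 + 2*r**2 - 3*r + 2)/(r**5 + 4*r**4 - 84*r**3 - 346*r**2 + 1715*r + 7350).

-1759*log(r - 7)/336 + 5776*log(r - 6)/1573 + 53293*log(r + 5)/5808 - 4227*log(r + 7)/364 + 343/(44*r + 220) + C

Factor the denominator: (r - 7)*(r - 6)*(r + 5)**2*(r + 7).
Partial-fraction decomposition: -4227/(364*(r + 7)) + 53293/(5808*(r + 5)) - 343/(44*(r + 5)**2) + 5776/(1573*(r - 6)) - 1759/(336*(r - 7)).
Integrate each term; A/(r−a) gives A·log|r−a|; A/(r−a)² gives −A/(r−a).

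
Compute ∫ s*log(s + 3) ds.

s**2*log(s + 3)/2 - s**2/4 + 3*s/2 - 9*log(s + 3)/2 + C

Use integration by parts with u = log(s + 3), dv = s ds.
Then du = 1/(s + 3) ds and v = s**2/2.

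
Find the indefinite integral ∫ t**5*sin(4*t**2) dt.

-t**4*cos(4*t**2)/8 + t**2*sin(4*t**2)/16 + cos(4*t**2)/64 + C

Let u = t², du = 2t dt; rewrite as (1/2)∫ u^2·sin(4u) du.
Now integrate by parts 2 times.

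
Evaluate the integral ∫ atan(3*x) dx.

Use integration by parts with u = arctan(3*x), dv = dx.
Then du = 3/(9*x**2 + 1) dx.

x*atan(3*x) - log(9*x**2 + 1)/6 + C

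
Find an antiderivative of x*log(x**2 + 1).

x**2*log(x**2 + 1)/2 - x**2/2 + log(x**2 + 1)/2 + C

Let u = x**2 + 1, so du = (2*x) dx.
The integral becomes (1/2)·∫ log(u) du; integrate by parts with u′=log(u), dv′=du.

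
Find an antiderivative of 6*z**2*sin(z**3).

-2*cos(z**3) + C

Let u = z**3, so du = (3*z**2) dz.
Rewriting, the integral becomes 2·∫ sin(u) du = 2·-cos(u).
Substituting back, u = z**3.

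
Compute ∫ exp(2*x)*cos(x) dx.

Let I denote the integral. Integrate by parts with u = cos(x), dv = exp(2*x) dx, so v = exp(2*x)/2: I = exp(2*x)*cos(x)/2 + (1/2)·∫ exp(2*x)*sin(x) dx.
Apply parts again with u = sin(x), dv = exp(2*x) dx: ∫ exp(2*x)*sin(x) dx = exp(2*x)*sin(x)/2 − (1/2)·I. Substituting back brings back I: I = exp(2*x)*sin(x)/4 + exp(2*x)*cos(x)/2 − (1/4)·I.
Solving for I: (1 + 1/4)·I equals the remaining terms, so I = (4/5)·(exp(2*x)*sin(x)/4 + exp(2*x)*cos(x)/2).

exp(2*x)*sin(x)/5 + 2*exp(2*x)*cos(x)/5 + C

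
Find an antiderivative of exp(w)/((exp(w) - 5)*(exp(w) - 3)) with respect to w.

Let u = e^w, du = e^w dw.
The integral becomes ∫ du/((u-5)(u-3)); decompose into partial fractions.

log(exp(w) - 5)/2 - log(exp(w) - 3)/2 + C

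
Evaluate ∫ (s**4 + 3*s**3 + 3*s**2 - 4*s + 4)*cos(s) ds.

s**4*sin(s) + 3*s**3*sin(s) + 4*s**3*cos(s) - 9*s**2*sin(s) + 9*s**2*cos(s) - 22*s*sin(s) - 18*s*cos(s) + 22*sin(s) - 22*cos(s) + C

Use integration by parts with u = s**4 + 3*s**3 + 3*s**2 - 4*s + 4, dv = cos(s) ds, so v = sin(s).
Apply parts 4 times (tabular method): alternate signs, differentiate u down to 0, integrate dv up.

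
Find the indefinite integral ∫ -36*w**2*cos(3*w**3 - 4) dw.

Let u = 3*w**3 - 4, so du = (9*w**2) dw.
Rewriting, the integral becomes -4·∫ cos(u) du = -4·sin(u).
Substituting back, u = 3*w**3 - 4.

-4*sin(3*w**3 - 4) + C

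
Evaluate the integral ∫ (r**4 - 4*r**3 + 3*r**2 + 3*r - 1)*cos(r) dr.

Use integration by parts with u = r**4 - 4*r**3 + 3*r**2 + 3*r - 1, dv = cos(r) dr, so v = sin(r).
Apply parts 4 times (tabular method): alternate signs, differentiate u down to 0, integrate dv up.

r**4*sin(r) - 4*r**3*sin(r) + 4*r**3*cos(r) - 9*r**2*sin(r) - 12*r**2*cos(r) + 27*r*sin(r) - 18*r*cos(r) + 17*sin(r) + 27*cos(r) + C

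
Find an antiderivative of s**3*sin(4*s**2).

-s**2*cos(4*s**2)/8 + sin(4*s**2)/32 + C

Let u = s², du = 2s ds; rewrite as (1/2)∫ u^1·sin(4u) du.
Now integrate by parts 1 time.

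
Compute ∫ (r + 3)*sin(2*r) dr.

Use integration by parts with u = r + 3, dv = sin(2*r) dr, so v = -cos(2*r)/2.
Apply parts 1 times (tabular method): alternate signs, differentiate u down to 0, integrate dv up.

-r*cos(2*r)/2 + sin(2*r)/4 - 3*cos(2*r)/2 + C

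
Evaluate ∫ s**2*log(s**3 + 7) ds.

Let u = s**3 + 7, so du = (3*s**2) ds.
The integral becomes (1/3)·∫ log(u) du; integrate by parts with u′=log(u), dv′=du.

s**3*log(s**3 + 7)/3 - s**3/3 + 7*log(s**3 + 7)/3 + C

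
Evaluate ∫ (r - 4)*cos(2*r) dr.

Use integration by parts with u = r - 4, dv = cos(2*r) dr, so v = sin(2*r)/2.
Apply parts 1 times (tabular method): alternate signs, differentiate u down to 0, integrate dv up.

r*sin(2*r)/2 - 2*sin(2*r) + cos(2*r)/4 + C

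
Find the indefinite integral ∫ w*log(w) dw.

Use integration by parts with u = log(w), dv = w dw.
Then du = 1/w dw and v = w**2/2.

w**2*log(w)/2 - w**2/4 + C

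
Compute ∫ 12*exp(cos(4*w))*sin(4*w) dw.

Let u = cos(4*w), so du = (-4*sin(4*w)) dw.
Rewriting, the integral becomes -3·∫ e^u du = -3·e^u.
Substituting back, u = cos(4*w).

-3*exp(cos(4*w)) + C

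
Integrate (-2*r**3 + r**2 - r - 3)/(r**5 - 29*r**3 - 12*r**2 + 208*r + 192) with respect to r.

-1333*log(r - 4)/11200 + log(r + 1)/150 - 9*log(r + 3)/14 + 145*log(r + 4)/192 + 17/(40*r - 160) + C

Factor the denominator: (r - 4)**2*(r + 1)*(r + 3)*(r + 4).
Partial-fraction decomposition: 145/(192*(r + 4)) - 9/(14*(r + 3)) + 1/(150*(r + 1)) - 1333/(11200*(r - 4)) - 17/(40*(r - 4)**2).
Integrate each term; A/(r−a) gives A·log|r−a|; A/(r−a)² gives −A/(r−a).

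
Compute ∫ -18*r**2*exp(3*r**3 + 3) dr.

-2*exp(3*r**3 + 3) + C

Let u = 3*r**3 + 3, so du = (9*r**2) dr.
Rewriting, the integral becomes -2·∫ e^u du = -2·e^u.
Substituting back, u = 3*r**3 + 3.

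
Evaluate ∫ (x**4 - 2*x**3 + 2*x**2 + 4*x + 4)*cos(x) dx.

Use integration by parts with u = x**4 - 2*x**3 + 2*x**2 + 4*x + 4, dv = cos(x) dx, so v = sin(x).
Apply parts 4 times (tabular method): alternate signs, differentiate u down to 0, integrate dv up.

x**4*sin(x) - 2*x**3*sin(x) + 4*x**3*cos(x) - 10*x**2*sin(x) - 6*x**2*cos(x) + 16*x*sin(x) - 20*x*cos(x) + 24*sin(x) + 16*cos(x) + C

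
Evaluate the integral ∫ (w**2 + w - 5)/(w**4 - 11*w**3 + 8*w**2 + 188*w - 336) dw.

Factor the denominator: (w - 7)*(w - 6)*(w - 2)*(w + 4).
Partial-fraction decomposition: -7/(660*(w + 4)) + 1/(120*(w - 2)) - 37/(40*(w - 6)) + 51/(55*(w - 7)).
Integrate each term: A/(w−a) contributes A·log|w−a|.

51*log(w - 7)/55 - 37*log(w - 6)/40 + log(w - 2)/120 - 7*log(w + 4)/660 + C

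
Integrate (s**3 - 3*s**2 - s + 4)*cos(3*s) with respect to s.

Use integration by parts with u = s**3 - 3*s**2 - s + 4, dv = cos(3*s) ds, so v = sin(3*s)/3.
Apply parts 3 times (tabular method): alternate signs, differentiate u down to 0, integrate dv up.

s**3*sin(3*s)/3 - s**2*sin(3*s) + s**2*cos(3*s)/3 - 5*s*sin(3*s)/9 - 2*s*cos(3*s)/3 + 14*sin(3*s)/9 - 5*cos(3*s)/27 + C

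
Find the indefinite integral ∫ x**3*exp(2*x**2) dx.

(2*x**2 - 1)*exp(2*x**2)/8 + C

Let u = x², du = 2x dx; rewrite as (1/2)∫ u^1·exp(2u) du.
Now integrate by parts 1 time.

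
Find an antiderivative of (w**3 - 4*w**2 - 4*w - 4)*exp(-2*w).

Use integration by parts with u = w**3 - 4*w**2 - 4*w - 4, dv = exp(-2*w) dw, so v = -exp(-2*w)/2.
Apply parts 3 times (tabular method): alternate signs, differentiate u down to 0, integrate dv up.

(-4*w**3 + 10*w**2 + 26*w + 29)*exp(-2*w)/8 + C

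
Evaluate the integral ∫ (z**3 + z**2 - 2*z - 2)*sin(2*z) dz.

-z**3*cos(2*z)/2 + 3*z**2*sin(2*z)/4 - z**2*cos(2*z)/2 + z*sin(2*z)/2 + 7*z*cos(2*z)/4 - 7*sin(2*z)/8 + 5*cos(2*z)/4 + C

Use integration by parts with u = z**3 + z**2 - 2*z - 2, dv = sin(2*z) dz, so v = -cos(2*z)/2.
Apply parts 3 times (tabular method): alternate signs, differentiate u down to 0, integrate dv up.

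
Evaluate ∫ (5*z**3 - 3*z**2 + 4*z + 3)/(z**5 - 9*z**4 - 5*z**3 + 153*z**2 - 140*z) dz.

Factor the denominator: z*(z - 7)*(z - 5)*(z - 1)*(z + 4).
Partial-fraction decomposition: -127/(660*(z + 4)) + 3/(40*(z - 1)) - 191/(120*(z - 5)) + 533/(308*(z - 7)) - 3/(140*z).
Integrate each term: A/(z−a) contributes A·log|z−a|.

-3*log(z)/140 + 533*log(z - 7)/308 - 191*log(z - 5)/120 + 3*log(z - 1)/40 - 127*log(z + 4)/660 + C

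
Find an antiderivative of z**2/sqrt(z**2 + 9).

z*sqrt(z**2 + 9)/2 - 9*log(z + sqrt(z**2 + 9))/2 + C

Substitute z = 3·tan(θ), so dz = 3·sec(θ)^2 dθ and the radical becomes sqrt(z**2 + 9) = 3·sec(θ) by the Pythagorean identity.
Integrate the resulting trig expression in θ, then back-substitute tan(θ) = z/3, sec(θ) = sqrt(z**2 + 9)/3 (absorbing any constant into C).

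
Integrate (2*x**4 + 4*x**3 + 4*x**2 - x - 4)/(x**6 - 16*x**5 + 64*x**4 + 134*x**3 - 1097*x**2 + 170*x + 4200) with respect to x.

Factor the denominator: (x - 7)*(x - 5)**2*(x - 4)*(x + 2)*(x + 3).
Partial-fraction decomposition: -89/(4480*(x + 3)) + 1/(189*(x + 2)) - 412/(63*(x - 4)) + 597/(896*(x - 5)) - 263/(16*(x - 5)**2) + 6359/(1080*(x - 7)).
Integrate each term; A/(x−a) gives A·log|x−a|; A/(x−a)² gives −A/(x−a).

6359*log(x - 7)/1080 + 597*log(x - 5)/896 - 412*log(x - 4)/63 + log(x + 2)/189 - 89*log(x + 3)/4480 + 263/(16*x - 80) + C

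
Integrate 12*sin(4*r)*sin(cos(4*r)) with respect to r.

3*cos(cos(4*r)) + C

Let u = cos(4*r), so du = (-4*sin(4*r)) dr.
Rewriting, the integral becomes -3·∫ sin(u) du = -3·-cos(u).
Substituting back, u = cos(4*r).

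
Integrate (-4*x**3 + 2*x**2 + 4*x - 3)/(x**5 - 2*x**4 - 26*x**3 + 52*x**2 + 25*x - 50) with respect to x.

-433*log(x - 5)/720 + 19*log(x - 2)/63 - log(x - 1)/48 + log(x + 1)/144 + 527*log(x + 5)/1680 + C

Factor the denominator: (x - 5)*(x - 2)*(x - 1)*(x + 1)*(x + 5).
Partial-fraction decomposition: 527/(1680*(x + 5)) + 1/(144*(x + 1)) - 1/(48*(x - 1)) + 19/(63*(x - 2)) - 433/(720*(x - 5)).
Integrate each term: A/(x−a) contributes A·log|x−a|.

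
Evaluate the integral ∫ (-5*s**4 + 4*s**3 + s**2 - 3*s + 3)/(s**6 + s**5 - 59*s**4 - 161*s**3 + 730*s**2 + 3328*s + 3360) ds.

Factor the denominator: (s - 7)*(s - 5)*(s + 2)*(s + 3)*(s + 4)**2.
Partial-fraction decomposition: -217907/(39204*(s + 4)) - 1505/(198*(s + 4)**2) + 123/(20*(s + 3)) - 11/(28*(s + 2)) + 653/(2268*(s - 5)) - 589/(1210*(s - 7)).
Integrate each term; A/(s−a) gives A·log|s−a|; A/(s−a)² gives −A/(s−a).

-589*log(s - 7)/1210 + 653*log(s - 5)/2268 - 11*log(s + 2)/28 + 123*log(s + 3)/20 - 217907*log(s + 4)/39204 + 1505/(198*s + 792) + C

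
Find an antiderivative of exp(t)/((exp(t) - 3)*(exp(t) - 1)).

Let u = e^t, du = e^t dt.
The integral becomes ∫ du/((u-1)(u-3)); decompose into partial fractions.

log(exp(t) - 3)/2 - log(exp(t) - 1)/2 + C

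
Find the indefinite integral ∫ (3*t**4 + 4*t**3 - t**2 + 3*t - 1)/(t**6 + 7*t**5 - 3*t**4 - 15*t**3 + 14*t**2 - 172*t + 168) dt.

9*log(t - 2)/40 - log(t - 1)/20 + 29*log(t + 3)/260 - 20*log(t + 7)/53 + 2503*log(t**2 + 4)/55120 + 4039*atan(t/2)/27560 + C

Factor the denominator: (t - 2)*(t - 1)*(t + 3)*(t + 7)*(t**2 + 4).
Partial-fraction decomposition: (2503*t + 8078)/(27560*(t**2 + 4)) - 20/(53*(t + 7)) + 29/(260*(t + 3)) - 1/(20*(t - 1)) + 9/(40*(t - 2)).
Integrate each term; A/(t−a) gives A·log|t−a|; the (Bt+D)/(t²+p²) term gives a log and an atan.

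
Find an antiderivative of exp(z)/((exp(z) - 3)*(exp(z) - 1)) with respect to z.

log(exp(z) - 3)/2 - log(exp(z) - 1)/2 + C

Let u = e^z, du = e^z dz.
The integral becomes ∫ du/((u-3)(u-1)); decompose into partial fractions.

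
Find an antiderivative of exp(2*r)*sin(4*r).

Let I denote the integral. Integrate by parts with u = sin(4*r), dv = exp(2*r) dr, so v = exp(2*r)/2: I = exp(2*r)*sin(4*r)/2 − 2·∫ exp(2*r)*cos(4*r) dr.
Apply parts again with u = cos(4*r), dv = exp(2*r) dr: ∫ exp(2*r)*cos(4*r) dr = exp(2*r)*cos(4*r)/2 + 2·I. Substituting back brings back I: I = exp(2*r)*sin(4*r)/2 - exp(2*r)*cos(4*r) − 4·I.
Solving for I: (1 + 4)·I equals the remaining terms, so I = (1/5)·(exp(2*r)*sin(4*r)/2 - exp(2*r)*cos(4*r)).

exp(2*r)*sin(4*r)/10 - exp(2*r)*cos(4*r)/5 + C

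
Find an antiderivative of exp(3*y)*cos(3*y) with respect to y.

Let I denote the integral. Integrate by parts with u = cos(3*y), dv = exp(3*y) dy, so v = exp(3*y)/3: I = exp(3*y)*cos(3*y)/3 + ∫ exp(3*y)*sin(3*y) dy.
Apply parts again with u = sin(3*y), dv = exp(3*y) dy: ∫ exp(3*y)*sin(3*y) dy = exp(3*y)*sin(3*y)/3 − I. Substituting back brings back I: I = exp(3*y)*sin(3*y)/3 + exp(3*y)*cos(3*y)/3 − I.
Solving for I: (1 + 1)·I equals the remaining terms, so I = (1/2)·(exp(3*y)*sin(3*y)/3 + exp(3*y)*cos(3*y)/3).

exp(3*y)*sin(3*y)/6 + exp(3*y)*cos(3*y)/6 + C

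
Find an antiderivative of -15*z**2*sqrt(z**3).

Let u = z**3, so du = (3*z**2) dz.
Rewriting, the integral becomes -5·∫ √u du = -5·(2/3)u^(3/2).
Substituting back, u = z**3.

-10*(z**3)**(3/2)/3 + C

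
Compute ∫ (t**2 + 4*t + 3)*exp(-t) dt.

(-t**2 - 6*t - 9)*exp(-t) + C

Use integration by parts with u = t**2 + 4*t + 3, dv = exp(-t) dt, so v = -exp(-t).
Apply parts 2 times (tabular method): alternate signs, differentiate u down to 0, integrate dv up.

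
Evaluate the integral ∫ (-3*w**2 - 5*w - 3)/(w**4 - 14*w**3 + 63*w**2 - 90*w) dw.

Factor the denominator: w*(w - 6)*(w - 5)*(w - 3).
Partial-fraction decomposition: -5/(2*(w - 3)) + 103/(10*(w - 5)) - 47/(6*(w - 6)) + 1/(30*w).
Integrate each term: A/(w−a) contributes A·log|w−a|.

log(w)/30 - 47*log(w - 6)/6 + 103*log(w - 5)/10 - 5*log(w - 3)/2 + C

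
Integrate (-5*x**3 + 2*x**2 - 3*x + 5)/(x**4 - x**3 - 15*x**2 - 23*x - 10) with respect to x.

-65*log(x - 5)/28 + 23*log(x + 1)/4 - 59*log(x + 2)/7 + 5/(2*x + 2) + C

Factor the denominator: (x - 5)*(x + 1)**2*(x + 2).
Partial-fraction decomposition: -59/(7*(x + 2)) + 23/(4*(x + 1)) - 5/(2*(x + 1)**2) - 65/(28*(x - 5)).
Integrate each term; A/(x−a) gives A·log|x−a|; A/(x−a)² gives −A/(x−a).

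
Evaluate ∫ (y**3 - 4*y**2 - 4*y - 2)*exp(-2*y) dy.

Use integration by parts with u = y**3 - 4*y**2 - 4*y - 2, dv = exp(-2*y) dy, so v = -exp(-2*y)/2.
Apply parts 3 times (tabular method): alternate signs, differentiate u down to 0, integrate dv up.

(-4*y**3 + 10*y**2 + 26*y + 21)*exp(-2*y)/8 + C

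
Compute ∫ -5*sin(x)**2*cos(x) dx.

-5*sin(x)**3/3 + C

Let u = sin(x), so du = (cos(x)) dx.
Rewriting, the integral becomes -5·∫ u^2 du = -5·u^3/3.
Substituting back, u = sin(x).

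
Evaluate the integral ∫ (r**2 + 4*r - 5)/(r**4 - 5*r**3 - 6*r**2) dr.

-49*log(r)/36 + 55*log(r - 6)/252 + 8*log(r + 1)/7 - 5/(6*r) + C

Factor the denominator: r**2*(r - 6)*(r + 1).
Partial-fraction decomposition: 8/(7*(r + 1)) + 55/(252*(r - 6)) - 49/(36*r) + 5/(6*r**2).
Integrate each term; A/(r−a) gives A·log|r−a|; A/(r−a)² gives −A/(r−a).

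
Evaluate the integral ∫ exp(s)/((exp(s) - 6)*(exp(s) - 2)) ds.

Let u = e^s, du = e^s ds.
The integral becomes ∫ du/((u-6)(u-2)); decompose into partial fractions.

log(exp(s) - 6)/4 - log(exp(s) - 2)/4 + C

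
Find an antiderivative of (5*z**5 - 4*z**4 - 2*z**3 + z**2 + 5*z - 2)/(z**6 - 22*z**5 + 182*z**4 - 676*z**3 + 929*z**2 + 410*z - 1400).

Factor the denominator: (z - 7)*(z - 5)**2*(z - 4)*(z - 2)*(z + 1).
Partial-fraction decomposition: 13/(4320*(z + 1)) + 46/(135*(z - 2)) - 667/(5*(z - 4)) - 63/(4*(z - 5)) - 12923/(36*(z - 5)**2) + 24609/(160*(z - 7)).
Integrate each term; A/(z−a) gives A·log|z−a|; A/(z−a)² gives −A/(z−a).

24609*log(z - 7)/160 - 63*log(z - 5)/4 - 667*log(z - 4)/5 + 46*log(z - 2)/135 + 13*log(z + 1)/4320 + 12923/(36*z - 180) + C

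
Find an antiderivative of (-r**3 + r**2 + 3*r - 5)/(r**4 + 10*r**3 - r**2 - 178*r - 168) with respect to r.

-41*log(r - 4)/550 + log(r + 1)/25 + 229*log(r + 6)/50 - 61*log(r + 7)/11 + C

Factor the denominator: (r - 4)*(r + 1)*(r + 6)*(r + 7).
Partial-fraction decomposition: -61/(11*(r + 7)) + 229/(50*(r + 6)) + 1/(25*(r + 1)) - 41/(550*(r - 4)).
Integrate each term: A/(r−a) contributes A·log|r−a|.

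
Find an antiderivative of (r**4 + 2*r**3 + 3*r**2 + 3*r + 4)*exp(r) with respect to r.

Use integration by parts with u = r**4 + 2*r**3 + 3*r**2 + 3*r + 4, dv = exp(r) dr, so v = exp(r).
Apply parts 4 times (tabular method): alternate signs, differentiate u down to 0, integrate dv up.

(r**4 - 2*r**3 + 9*r**2 - 15*r + 19)*exp(r) + C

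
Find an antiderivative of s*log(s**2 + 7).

Let u = s**2 + 7, so du = (2*s) ds.
The integral becomes (1/2)·∫ log(u) du; integrate by parts with u′=log(u), dv′=du.

s**2*log(s**2 + 7)/2 - s**2/2 + 7*log(s**2 + 7)/2 + C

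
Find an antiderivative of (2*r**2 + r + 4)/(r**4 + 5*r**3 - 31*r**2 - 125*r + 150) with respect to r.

Factor the denominator: (r - 5)*(r - 1)*(r + 5)*(r + 6).
Partial-fraction decomposition: -10/(11*(r + 6)) + 49/(60*(r + 5)) - 1/(24*(r - 1)) + 59/(440*(r - 5)).
Integrate each term: A/(r−a) contributes A·log|r−a|.

59*log(r - 5)/440 - log(r - 1)/24 + 49*log(r + 5)/60 - 10*log(r + 6)/11 + C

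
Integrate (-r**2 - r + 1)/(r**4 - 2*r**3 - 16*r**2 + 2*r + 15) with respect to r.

Factor the denominator: (r - 5)*(r - 1)*(r + 1)*(r + 3).
Partial-fraction decomposition: 5/(64*(r + 3)) + 1/(24*(r + 1)) + 1/(32*(r - 1)) - 29/(192*(r - 5)).
Integrate each term: A/(r−a) contributes A·log|r−a|.

-29*log(r - 5)/192 + log(r - 1)/32 + log(r + 1)/24 + 5*log(r + 3)/64 + C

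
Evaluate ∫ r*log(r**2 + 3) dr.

r**2*log(r**2 + 3)/2 - r**2/2 + 3*log(r**2 + 3)/2 + C

Let u = r**2 + 3, so du = (2*r) dr.
The integral becomes (1/2)·∫ log(u) du; integrate by parts with u′=log(u), dv′=du.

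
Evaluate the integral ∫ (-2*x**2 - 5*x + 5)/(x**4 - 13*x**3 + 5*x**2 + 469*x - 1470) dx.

Factor the denominator: (x - 7)**2*(x - 5)*(x + 6).
Partial-fraction decomposition: 37/(1859*(x + 6)) - 35/(22*(x - 5)) + 531/(338*(x - 7)) - 64/(13*(x - 7)**2).
Integrate each term; A/(x−a) gives A·log|x−a|; A/(x−a)² gives −A/(x−a).

531*log(x - 7)/338 - 35*log(x - 5)/22 + 37*log(x + 6)/1859 + 64/(13*x - 91) + C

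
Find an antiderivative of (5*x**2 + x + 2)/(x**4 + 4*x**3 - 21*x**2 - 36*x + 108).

25*log(x - 3)/27 - 3*log(x - 2)/5 + 22*log(x + 3)/45 - 22*log(x + 6)/27 + C

Factor the denominator: (x - 3)*(x - 2)*(x + 3)*(x + 6).
Partial-fraction decomposition: -22/(27*(x + 6)) + 22/(45*(x + 3)) - 3/(5*(x - 2)) + 25/(27*(x - 3)).
Integrate each term: A/(x−a) contributes A·log|x−a|.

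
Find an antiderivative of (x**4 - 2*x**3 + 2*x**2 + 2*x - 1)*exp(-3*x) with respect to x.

(-27*x**4 + 18*x**3 - 36*x**2 - 78*x + 1)*exp(-3*x)/81 + C

Use integration by parts with u = x**4 - 2*x**3 + 2*x**2 + 2*x - 1, dv = exp(-3*x) dx, so v = -exp(-3*x)/3.
Apply parts 4 times (tabular method): alternate signs, differentiate u down to 0, integrate dv up.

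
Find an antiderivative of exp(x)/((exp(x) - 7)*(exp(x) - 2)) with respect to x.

log(exp(x) - 7)/5 - log(exp(x) - 2)/5 + C

Let u = e^x, du = e^x dx.
The integral becomes ∫ du/((u-7)(u-2)); decompose into partial fractions.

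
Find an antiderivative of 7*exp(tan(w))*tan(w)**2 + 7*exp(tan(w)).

7*exp(tan(w)) + C

Let u = tan(w), so du = (tan(w)**2 + 1) dw.
Rewriting, the integral becomes 7·∫ e^u du = 7·e^u.
Substituting back, u = tan(w).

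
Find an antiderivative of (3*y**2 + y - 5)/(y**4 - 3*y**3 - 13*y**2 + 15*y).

-log(y)/3 + 15*log(y - 5)/32 + log(y - 1)/16 - 19*log(y + 3)/96 + C

Factor the denominator: y*(y - 5)*(y - 1)*(y + 3).
Partial-fraction decomposition: -19/(96*(y + 3)) + 1/(16*(y - 1)) + 15/(32*(y - 5)) - 1/(3*y).
Integrate each term: A/(y−a) contributes A·log|y−a|.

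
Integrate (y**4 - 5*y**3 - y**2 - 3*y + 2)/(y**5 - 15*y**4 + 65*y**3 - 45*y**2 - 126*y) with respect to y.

-log(y)/63 + 309*log(y - 7)/112 - 82*log(y - 6)/63 - 35*log(y - 3)/72 + 5*log(y + 1)/112 + C

Factor the denominator: y*(y - 7)*(y - 6)*(y - 3)*(y + 1).
Partial-fraction decomposition: 5/(112*(y + 1)) - 35/(72*(y - 3)) - 82/(63*(y - 6)) + 309/(112*(y - 7)) - 1/(63*y).
Integrate each term: A/(y−a) contributes A·log|y−a|.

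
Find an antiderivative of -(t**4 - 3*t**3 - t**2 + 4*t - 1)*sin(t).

t**4*cos(t) - 4*t**3*sin(t) - 3*t**3*cos(t) + 9*t**2*sin(t) - 13*t**2*cos(t) + 26*t*sin(t) + 22*t*cos(t) - 22*sin(t) + 25*cos(t) + C

Use integration by parts with u = t**4 - 3*t**3 - t**2 + 4*t - 1, dv = -sin(t) dt, so v = cos(t).
Apply parts 4 times (tabular method): alternate signs, differentiate u down to 0, integrate dv up.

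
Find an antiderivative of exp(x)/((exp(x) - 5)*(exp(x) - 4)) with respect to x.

log(exp(x) - 5) - log(exp(x) - 4) + C

Let u = e^x, du = e^x dx.
The integral becomes ∫ du/((u-5)(u-4)); decompose into partial fractions.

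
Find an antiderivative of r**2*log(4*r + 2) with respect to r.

r**3*log(4*r + 2)/3 - r**3/9 + r**2/12 - r/12 + log(2*r + 1)/24 + C

Use integration by parts with u = log(4*r + 2), dv = r**2 dr.
Then du = 4/(4*r + 2) dr and v = r**3/3.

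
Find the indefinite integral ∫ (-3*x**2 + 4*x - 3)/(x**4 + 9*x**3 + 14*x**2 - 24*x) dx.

log(x)/8 - 2*log(x - 1)/35 - 67*log(x + 4)/40 + 45*log(x + 6)/28 + C

Factor the denominator: x*(x - 1)*(x + 4)*(x + 6).
Partial-fraction decomposition: 45/(28*(x + 6)) - 67/(40*(x + 4)) - 2/(35*(x - 1)) + 1/(8*x).
Integrate each term: A/(x−a) contributes A·log|x−a|.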